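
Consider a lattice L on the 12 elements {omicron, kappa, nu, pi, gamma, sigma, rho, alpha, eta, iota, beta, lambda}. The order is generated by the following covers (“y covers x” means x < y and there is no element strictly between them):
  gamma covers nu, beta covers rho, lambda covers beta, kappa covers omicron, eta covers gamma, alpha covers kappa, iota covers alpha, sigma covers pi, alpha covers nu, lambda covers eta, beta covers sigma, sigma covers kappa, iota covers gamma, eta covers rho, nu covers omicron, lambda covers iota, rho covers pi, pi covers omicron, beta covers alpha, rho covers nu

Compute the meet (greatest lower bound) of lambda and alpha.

alpha

Common lower bounds of {lambda, alpha}: alpha, kappa, nu, omicron.
The greatest among these is alpha.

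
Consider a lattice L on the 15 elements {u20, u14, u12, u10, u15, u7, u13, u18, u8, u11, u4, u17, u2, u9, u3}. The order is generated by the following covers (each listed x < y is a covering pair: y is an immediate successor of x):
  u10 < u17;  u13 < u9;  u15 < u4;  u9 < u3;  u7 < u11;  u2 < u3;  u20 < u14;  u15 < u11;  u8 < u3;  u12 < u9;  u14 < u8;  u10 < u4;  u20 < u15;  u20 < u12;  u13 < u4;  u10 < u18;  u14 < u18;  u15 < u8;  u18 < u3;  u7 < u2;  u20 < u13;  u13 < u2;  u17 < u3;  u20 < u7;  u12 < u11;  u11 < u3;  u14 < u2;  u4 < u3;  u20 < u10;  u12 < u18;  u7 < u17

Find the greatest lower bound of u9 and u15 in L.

Common lower bounds of {u9, u15}: u20.
The greatest among these is u20.

u20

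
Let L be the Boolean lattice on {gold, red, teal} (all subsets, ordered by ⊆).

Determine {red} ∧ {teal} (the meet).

{}

Common lower bounds of {{red}, {teal}}: {}.
The greatest among these is {}.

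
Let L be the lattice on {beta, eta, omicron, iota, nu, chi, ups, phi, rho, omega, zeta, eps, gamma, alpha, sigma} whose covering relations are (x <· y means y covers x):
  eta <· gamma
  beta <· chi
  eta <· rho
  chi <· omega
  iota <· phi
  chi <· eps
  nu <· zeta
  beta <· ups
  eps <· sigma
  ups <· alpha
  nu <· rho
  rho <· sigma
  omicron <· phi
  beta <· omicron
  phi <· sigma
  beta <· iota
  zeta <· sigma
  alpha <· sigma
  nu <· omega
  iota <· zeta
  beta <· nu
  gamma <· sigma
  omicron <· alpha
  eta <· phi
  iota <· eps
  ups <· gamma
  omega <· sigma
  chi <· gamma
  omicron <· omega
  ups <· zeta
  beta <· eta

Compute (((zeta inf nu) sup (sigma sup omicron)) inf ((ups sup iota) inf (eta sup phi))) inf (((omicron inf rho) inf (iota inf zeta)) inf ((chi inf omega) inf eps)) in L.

beta

zeta ∧ nu = nu
sigma ∨ omicron = sigma
nu ∨ sigma = sigma
ups ∨ iota = zeta
eta ∨ phi = phi
zeta ∧ phi = iota
sigma ∧ iota = iota
omicron ∧ rho = beta
iota ∧ zeta = iota
beta ∧ iota = beta
chi ∧ omega = chi
chi ∧ eps = chi
beta ∧ chi = beta
iota ∧ beta = beta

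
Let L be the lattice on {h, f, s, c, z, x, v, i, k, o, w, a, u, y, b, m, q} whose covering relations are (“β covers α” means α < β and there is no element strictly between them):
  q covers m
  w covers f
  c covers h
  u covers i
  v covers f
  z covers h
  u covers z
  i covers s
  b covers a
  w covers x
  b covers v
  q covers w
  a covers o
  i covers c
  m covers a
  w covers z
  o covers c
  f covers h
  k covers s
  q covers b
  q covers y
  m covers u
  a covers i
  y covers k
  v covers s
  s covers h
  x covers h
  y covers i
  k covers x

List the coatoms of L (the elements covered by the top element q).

b, m, w, y

The coatoms are exactly the elements covered by q: b, m, w, y.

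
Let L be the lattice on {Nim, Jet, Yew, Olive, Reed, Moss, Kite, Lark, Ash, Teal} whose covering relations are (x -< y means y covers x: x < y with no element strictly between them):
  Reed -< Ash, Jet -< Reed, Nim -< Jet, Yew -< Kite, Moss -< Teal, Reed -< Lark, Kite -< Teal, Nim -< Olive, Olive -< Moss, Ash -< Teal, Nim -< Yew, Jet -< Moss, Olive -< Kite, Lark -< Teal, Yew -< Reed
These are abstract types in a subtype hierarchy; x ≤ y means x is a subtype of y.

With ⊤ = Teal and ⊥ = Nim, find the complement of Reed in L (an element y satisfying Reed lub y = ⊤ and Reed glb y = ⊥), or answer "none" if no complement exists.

Need y with Reed ∨ y = Teal and Reed ∧ y = Nim.
Checking each element gives: Olive.

Olive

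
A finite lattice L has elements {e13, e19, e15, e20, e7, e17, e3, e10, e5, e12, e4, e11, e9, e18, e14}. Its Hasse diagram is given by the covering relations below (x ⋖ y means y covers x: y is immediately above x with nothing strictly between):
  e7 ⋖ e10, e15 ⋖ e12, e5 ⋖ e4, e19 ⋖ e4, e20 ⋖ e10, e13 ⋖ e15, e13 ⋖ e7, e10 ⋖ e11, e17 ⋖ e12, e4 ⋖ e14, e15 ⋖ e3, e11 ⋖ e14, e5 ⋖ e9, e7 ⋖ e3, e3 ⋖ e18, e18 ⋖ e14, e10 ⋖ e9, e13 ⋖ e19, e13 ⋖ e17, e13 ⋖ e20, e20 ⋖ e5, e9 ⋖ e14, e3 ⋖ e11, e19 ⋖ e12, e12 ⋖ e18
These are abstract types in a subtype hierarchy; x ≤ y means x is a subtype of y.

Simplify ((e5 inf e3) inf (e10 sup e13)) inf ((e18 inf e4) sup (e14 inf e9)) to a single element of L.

e13

e5 ∧ e3 = e13
e10 ∨ e13 = e10
e13 ∧ e10 = e13
e18 ∧ e4 = e19
e14 ∧ e9 = e9
e19 ∨ e9 = e14
e13 ∧ e14 = e13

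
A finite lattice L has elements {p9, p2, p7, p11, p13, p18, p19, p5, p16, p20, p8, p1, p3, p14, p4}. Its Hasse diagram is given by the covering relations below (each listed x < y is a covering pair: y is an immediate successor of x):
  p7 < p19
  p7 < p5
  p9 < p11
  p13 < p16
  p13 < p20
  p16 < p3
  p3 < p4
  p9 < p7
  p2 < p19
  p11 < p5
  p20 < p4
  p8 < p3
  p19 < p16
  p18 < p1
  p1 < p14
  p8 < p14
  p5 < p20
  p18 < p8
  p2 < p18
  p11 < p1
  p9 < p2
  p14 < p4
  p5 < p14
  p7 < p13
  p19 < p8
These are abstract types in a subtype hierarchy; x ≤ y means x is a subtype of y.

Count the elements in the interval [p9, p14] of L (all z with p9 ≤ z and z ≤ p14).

10

The interval [p9, p14] = {p1, p11, p14, p18, p19, p2, p5, p7, p8, p9}, which has 10 elements.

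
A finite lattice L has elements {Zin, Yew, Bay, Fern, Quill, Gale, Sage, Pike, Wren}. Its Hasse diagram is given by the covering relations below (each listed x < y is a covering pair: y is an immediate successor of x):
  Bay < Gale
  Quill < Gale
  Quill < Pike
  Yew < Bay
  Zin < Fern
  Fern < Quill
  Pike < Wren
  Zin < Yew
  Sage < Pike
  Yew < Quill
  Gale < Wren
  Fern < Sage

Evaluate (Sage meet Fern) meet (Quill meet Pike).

Sage ∧ Fern = Fern
Quill ∧ Pike = Quill
Fern ∧ Quill = Fern

Fern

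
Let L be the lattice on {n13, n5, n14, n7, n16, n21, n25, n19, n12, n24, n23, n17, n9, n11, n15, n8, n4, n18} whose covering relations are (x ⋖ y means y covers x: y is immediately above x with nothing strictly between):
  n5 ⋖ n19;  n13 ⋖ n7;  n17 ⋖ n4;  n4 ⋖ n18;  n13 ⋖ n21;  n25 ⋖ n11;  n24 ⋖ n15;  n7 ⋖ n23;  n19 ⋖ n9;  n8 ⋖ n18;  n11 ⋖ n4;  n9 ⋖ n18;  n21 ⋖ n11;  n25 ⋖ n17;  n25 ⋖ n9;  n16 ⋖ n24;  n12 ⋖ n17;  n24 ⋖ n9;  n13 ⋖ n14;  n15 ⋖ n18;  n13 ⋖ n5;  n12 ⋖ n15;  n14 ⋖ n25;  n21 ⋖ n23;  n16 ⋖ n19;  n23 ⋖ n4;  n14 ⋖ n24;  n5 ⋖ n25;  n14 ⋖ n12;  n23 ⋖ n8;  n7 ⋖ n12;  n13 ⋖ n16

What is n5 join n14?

n25

Common upper bounds of {n5, n14}: n11, n17, n18, n25, n4, n9.
The least among these is n25.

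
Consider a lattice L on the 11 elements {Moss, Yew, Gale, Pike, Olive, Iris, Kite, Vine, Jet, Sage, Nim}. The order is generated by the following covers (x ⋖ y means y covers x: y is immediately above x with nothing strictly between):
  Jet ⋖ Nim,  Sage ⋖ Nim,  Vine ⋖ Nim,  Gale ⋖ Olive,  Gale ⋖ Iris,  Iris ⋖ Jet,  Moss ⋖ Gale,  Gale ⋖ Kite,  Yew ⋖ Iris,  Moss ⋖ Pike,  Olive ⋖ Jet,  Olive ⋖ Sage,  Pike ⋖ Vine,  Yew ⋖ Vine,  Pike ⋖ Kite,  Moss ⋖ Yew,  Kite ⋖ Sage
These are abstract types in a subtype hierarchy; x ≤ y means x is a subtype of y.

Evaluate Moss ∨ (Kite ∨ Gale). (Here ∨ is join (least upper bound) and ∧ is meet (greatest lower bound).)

Kite ∨ Gale = Kite
Moss ∨ Kite = Kite

Kite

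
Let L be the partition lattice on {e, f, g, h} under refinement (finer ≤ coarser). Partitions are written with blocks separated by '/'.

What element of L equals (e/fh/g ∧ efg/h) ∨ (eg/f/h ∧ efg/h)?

e/fh/g ∧ efg/h = e/f/g/h
eg/f/h ∧ efg/h = eg/f/h
e/f/g/h ∨ eg/f/h = eg/f/h

eg/f/h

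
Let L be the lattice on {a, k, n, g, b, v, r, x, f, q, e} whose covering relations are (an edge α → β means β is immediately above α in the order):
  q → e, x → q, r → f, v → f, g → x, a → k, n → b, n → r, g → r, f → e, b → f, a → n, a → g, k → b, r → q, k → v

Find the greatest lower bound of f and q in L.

r

Common lower bounds of {f, q}: a, g, n, r.
The greatest among these is r.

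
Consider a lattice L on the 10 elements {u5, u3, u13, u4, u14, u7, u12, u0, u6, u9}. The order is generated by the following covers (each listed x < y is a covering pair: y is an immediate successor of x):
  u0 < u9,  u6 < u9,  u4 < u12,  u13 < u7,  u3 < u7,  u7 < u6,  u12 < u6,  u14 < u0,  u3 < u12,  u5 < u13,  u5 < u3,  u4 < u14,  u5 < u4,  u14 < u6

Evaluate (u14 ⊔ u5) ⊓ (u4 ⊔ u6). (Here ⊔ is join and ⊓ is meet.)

u14 ∨ u5 = u14
u4 ∨ u6 = u6
u14 ∧ u6 = u14

u14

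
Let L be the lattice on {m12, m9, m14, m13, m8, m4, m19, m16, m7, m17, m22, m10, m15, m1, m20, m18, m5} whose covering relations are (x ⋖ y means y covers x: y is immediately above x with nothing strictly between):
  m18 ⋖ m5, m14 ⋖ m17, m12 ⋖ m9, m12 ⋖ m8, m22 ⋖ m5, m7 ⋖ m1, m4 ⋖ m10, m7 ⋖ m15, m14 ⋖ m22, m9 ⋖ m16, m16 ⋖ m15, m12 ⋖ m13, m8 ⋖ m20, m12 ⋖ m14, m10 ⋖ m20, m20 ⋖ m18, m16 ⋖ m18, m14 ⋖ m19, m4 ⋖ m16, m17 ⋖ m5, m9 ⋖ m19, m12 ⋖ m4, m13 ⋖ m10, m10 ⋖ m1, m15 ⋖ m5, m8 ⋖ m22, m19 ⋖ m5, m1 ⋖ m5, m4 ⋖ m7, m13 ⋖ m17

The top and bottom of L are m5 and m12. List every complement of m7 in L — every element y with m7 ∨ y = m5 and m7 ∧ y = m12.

Need y with m7 ∨ y = m5 and m7 ∧ y = m12.
Checking each element gives: m14, m17, m19, m22, m8.

m14, m17, m19, m22, m8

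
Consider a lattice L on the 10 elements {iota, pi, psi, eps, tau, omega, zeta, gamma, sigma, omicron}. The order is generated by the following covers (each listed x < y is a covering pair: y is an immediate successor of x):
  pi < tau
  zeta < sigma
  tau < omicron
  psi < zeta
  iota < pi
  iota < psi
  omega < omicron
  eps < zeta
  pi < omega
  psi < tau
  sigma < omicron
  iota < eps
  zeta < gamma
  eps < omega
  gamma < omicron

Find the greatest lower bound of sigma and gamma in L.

Common lower bounds of {sigma, gamma}: eps, iota, psi, zeta.
The greatest among these is zeta.

zeta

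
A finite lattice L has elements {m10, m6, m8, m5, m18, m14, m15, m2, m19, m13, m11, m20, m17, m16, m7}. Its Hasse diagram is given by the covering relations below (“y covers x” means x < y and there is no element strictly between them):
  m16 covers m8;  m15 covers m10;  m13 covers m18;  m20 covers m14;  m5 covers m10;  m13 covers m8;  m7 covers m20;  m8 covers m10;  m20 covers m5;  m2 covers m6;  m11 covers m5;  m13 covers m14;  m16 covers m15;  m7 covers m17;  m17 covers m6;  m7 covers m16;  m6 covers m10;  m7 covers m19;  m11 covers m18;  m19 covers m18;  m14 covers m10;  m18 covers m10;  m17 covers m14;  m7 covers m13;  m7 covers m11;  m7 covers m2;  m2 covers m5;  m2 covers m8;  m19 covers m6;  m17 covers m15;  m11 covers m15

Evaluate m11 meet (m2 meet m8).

m2 ∧ m8 = m8
m11 ∧ m8 = m10

m10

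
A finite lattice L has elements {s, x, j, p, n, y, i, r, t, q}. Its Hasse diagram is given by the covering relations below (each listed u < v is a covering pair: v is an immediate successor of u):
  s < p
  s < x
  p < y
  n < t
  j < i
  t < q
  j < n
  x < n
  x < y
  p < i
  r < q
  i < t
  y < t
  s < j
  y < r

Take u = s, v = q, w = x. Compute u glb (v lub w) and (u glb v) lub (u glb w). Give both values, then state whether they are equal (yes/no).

s; s; yes

v lub w = q, so u glb (v lub w) = s glb q = s.
u glb v = s and u glb w = s, so (u glb v) lub (u glb w) = s lub s = s.
Equal: yes.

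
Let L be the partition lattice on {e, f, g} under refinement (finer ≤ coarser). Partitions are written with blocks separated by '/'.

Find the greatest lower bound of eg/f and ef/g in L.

The meet (common refinement) of eg/f and ef/g intersects blocks pairwise, giving e/f/g.

e/f/g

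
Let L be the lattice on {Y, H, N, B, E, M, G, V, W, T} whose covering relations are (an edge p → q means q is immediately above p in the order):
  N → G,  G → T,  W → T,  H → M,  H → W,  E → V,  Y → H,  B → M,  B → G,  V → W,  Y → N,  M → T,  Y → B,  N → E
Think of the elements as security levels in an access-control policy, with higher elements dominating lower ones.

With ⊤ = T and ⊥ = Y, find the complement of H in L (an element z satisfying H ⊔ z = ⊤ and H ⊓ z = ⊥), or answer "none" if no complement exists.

G

Need z with H ∨ z = T and H ∧ z = Y.
Checking each element gives: G.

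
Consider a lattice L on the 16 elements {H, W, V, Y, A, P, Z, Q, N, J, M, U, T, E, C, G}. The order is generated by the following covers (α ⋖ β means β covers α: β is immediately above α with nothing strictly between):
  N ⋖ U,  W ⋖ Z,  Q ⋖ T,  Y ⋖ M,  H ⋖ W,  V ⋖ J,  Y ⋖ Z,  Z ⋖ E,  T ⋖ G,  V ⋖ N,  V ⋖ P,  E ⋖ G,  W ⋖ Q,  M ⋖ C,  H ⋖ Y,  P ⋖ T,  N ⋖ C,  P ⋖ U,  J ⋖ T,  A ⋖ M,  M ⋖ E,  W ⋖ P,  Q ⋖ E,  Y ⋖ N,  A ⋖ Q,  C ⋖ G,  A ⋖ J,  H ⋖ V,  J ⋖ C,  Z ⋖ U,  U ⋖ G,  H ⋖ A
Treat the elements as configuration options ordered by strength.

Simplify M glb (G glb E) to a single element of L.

M

G ∧ E = E
M ∧ E = M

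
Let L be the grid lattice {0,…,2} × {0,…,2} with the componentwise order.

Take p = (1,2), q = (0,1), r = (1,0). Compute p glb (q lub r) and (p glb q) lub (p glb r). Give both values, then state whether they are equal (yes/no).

q lub r = (1,1), so p glb (q lub r) = (1,2) glb (1,1) = (1,1).
p glb q = (0,1) and p glb r = (1,0), so (p glb q) lub (p glb r) = (0,1) lub (1,0) = (1,1).
Equal: yes.

(1,1); (1,1); yes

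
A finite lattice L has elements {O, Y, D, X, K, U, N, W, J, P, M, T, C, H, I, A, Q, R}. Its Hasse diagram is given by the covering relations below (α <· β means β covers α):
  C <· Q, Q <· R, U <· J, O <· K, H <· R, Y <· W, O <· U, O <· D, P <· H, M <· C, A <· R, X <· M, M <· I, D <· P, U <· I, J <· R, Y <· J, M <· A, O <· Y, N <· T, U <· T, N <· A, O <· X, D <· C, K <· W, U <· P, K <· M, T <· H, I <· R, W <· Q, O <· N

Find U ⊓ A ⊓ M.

Common lower bounds of {U, A, M}: O.
The greatest among these is O.

O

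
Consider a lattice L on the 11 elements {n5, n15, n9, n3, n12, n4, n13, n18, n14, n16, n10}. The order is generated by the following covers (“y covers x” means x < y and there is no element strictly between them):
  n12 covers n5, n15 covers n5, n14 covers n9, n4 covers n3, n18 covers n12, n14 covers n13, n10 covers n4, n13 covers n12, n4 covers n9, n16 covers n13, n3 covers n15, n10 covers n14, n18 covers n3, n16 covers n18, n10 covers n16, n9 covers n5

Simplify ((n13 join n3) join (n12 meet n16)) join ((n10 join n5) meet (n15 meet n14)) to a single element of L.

n13 ∨ n3 = n16
n12 ∧ n16 = n12
n16 ∨ n12 = n16
n10 ∨ n5 = n10
n15 ∧ n14 = n5
n10 ∧ n5 = n5
n16 ∨ n5 = n16

n16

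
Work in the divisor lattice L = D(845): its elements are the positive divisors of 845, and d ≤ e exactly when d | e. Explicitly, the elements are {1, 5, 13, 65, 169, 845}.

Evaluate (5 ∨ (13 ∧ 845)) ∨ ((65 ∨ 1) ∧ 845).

65

13 ∧ 845 = 13
5 ∨ 13 = 65
65 ∨ 1 = 65
65 ∧ 845 = 65
65 ∨ 65 = 65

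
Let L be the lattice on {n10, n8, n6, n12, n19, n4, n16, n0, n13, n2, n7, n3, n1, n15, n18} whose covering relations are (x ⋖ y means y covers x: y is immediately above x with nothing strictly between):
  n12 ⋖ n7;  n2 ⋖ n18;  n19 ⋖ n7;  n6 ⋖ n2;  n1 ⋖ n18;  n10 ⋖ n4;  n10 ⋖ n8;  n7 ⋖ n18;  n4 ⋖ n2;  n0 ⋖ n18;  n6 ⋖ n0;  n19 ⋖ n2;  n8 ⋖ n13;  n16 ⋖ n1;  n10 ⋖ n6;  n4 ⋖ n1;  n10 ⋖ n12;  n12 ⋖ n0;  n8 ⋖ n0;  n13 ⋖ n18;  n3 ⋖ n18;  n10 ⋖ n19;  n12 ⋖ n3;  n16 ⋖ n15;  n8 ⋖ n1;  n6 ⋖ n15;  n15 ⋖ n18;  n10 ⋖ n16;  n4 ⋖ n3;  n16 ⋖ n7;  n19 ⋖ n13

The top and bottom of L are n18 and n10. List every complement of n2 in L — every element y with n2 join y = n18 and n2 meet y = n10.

Need y with n2 ∨ y = n18 and n2 ∧ y = n10.
Checking each element gives: n12, n16, n8.

n12, n16, n8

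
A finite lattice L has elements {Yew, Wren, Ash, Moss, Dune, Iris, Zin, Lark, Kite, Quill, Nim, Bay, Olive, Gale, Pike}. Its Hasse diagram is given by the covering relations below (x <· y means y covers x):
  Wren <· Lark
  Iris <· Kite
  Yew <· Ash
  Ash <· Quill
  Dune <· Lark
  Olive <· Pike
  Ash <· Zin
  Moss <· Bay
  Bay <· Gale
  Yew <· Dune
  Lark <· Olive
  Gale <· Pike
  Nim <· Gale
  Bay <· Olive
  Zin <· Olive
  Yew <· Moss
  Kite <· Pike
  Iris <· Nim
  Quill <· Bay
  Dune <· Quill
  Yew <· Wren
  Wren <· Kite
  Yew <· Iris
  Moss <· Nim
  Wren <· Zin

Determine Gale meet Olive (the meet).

Common lower bounds of {Gale, Olive}: Ash, Bay, Dune, Moss, Quill, Yew.
The greatest among these is Bay.

Bay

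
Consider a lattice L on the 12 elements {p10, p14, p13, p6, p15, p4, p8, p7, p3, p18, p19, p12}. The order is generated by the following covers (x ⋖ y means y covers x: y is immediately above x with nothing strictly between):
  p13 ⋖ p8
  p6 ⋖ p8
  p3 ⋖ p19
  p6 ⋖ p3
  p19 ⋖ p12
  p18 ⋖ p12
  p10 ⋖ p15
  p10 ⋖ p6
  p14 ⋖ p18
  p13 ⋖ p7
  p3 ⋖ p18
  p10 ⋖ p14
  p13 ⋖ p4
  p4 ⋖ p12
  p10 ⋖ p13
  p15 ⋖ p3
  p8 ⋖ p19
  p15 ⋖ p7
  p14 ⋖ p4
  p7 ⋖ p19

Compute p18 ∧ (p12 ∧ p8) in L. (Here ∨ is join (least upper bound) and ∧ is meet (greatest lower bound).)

p12 ∧ p8 = p8
p18 ∧ p8 = p6

p6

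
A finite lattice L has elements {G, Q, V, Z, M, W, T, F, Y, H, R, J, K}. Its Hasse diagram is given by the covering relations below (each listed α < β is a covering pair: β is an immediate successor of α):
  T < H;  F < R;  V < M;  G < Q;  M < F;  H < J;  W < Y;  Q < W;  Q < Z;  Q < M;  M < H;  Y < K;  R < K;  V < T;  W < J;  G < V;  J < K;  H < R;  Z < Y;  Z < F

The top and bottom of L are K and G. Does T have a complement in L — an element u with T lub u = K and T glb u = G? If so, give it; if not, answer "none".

Need u with T ∨ u = K and T ∧ u = G.
Checking each element gives: Y.

Y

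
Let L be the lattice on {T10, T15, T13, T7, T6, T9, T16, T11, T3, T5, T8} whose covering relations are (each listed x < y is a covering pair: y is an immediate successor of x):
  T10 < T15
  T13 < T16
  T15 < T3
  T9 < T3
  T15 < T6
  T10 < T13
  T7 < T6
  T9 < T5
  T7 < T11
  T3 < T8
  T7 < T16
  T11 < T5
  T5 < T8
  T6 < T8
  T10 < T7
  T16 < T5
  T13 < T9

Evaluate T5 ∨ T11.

T5

T5 ∨ T11 = T5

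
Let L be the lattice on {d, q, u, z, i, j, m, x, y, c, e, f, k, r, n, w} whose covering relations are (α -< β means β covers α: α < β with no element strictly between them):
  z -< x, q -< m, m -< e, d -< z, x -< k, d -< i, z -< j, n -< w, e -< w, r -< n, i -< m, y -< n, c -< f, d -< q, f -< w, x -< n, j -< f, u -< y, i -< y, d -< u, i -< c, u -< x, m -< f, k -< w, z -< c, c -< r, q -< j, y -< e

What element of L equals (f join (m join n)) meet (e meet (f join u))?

m ∨ n = w
f ∨ w = w
f ∨ u = w
e ∧ w = e
w ∧ e = e

e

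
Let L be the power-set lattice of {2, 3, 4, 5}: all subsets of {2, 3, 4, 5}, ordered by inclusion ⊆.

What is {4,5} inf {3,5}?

Under ⊆, meet is intersection: {4,5} ∩ {3,5} = {5}.

{5}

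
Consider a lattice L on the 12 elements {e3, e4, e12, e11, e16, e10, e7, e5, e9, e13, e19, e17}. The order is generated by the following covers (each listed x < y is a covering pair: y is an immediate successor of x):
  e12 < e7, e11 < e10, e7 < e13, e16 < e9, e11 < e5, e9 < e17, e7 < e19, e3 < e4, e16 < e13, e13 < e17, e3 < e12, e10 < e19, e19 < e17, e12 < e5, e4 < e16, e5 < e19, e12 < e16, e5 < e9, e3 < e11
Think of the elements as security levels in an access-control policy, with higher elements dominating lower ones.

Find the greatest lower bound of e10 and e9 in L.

e11

Common lower bounds of {e10, e9}: e11, e3.
The greatest among these is e11.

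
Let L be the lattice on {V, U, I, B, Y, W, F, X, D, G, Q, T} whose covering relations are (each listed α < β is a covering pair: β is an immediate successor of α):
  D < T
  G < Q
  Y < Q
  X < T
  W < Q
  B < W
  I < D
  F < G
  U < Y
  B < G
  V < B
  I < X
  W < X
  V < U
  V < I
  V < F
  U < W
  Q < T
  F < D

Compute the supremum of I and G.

Common upper bounds of {I, G}: T.
The least among these is T.

T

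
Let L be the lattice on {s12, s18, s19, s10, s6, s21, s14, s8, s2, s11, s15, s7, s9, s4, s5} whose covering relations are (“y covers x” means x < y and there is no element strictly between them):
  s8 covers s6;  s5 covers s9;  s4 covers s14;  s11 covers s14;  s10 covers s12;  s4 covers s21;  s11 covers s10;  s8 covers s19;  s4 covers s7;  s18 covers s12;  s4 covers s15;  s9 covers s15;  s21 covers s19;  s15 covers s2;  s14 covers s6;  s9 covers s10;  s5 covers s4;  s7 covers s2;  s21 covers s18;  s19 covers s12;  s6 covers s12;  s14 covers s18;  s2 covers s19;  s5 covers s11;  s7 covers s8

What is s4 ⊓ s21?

s21

Common lower bounds of {s4, s21}: s12, s18, s19, s21.
The greatest among these is s21.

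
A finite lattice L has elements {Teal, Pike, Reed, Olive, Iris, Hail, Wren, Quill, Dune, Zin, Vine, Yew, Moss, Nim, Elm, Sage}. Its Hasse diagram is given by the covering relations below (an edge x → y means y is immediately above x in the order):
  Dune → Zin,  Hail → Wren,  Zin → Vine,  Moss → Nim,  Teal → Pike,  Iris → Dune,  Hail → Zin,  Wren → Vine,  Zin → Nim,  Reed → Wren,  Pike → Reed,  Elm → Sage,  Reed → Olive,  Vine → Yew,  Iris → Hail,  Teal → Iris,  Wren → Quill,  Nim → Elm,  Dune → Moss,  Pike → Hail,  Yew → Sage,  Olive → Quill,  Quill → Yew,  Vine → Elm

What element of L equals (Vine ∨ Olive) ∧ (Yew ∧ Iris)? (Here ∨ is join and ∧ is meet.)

Iris

Vine ∨ Olive = Yew
Yew ∧ Iris = Iris
Yew ∧ Iris = Iris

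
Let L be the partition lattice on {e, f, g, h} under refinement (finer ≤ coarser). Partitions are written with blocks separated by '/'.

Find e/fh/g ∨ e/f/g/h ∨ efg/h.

efgh

The join of e/fh/g, e/f/g/h, efg/h merges any blocks that overlap across the partitions, giving efgh.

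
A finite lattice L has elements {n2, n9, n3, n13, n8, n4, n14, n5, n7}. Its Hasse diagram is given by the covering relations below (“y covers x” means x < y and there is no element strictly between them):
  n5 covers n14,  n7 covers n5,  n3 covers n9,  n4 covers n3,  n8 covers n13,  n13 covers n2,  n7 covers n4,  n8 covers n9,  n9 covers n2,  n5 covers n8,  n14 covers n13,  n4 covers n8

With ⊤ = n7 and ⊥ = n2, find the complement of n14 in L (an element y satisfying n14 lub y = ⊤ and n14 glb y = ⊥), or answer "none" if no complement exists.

n3

Need y with n14 ∨ y = n7 and n14 ∧ y = n2.
Checking each element gives: n3.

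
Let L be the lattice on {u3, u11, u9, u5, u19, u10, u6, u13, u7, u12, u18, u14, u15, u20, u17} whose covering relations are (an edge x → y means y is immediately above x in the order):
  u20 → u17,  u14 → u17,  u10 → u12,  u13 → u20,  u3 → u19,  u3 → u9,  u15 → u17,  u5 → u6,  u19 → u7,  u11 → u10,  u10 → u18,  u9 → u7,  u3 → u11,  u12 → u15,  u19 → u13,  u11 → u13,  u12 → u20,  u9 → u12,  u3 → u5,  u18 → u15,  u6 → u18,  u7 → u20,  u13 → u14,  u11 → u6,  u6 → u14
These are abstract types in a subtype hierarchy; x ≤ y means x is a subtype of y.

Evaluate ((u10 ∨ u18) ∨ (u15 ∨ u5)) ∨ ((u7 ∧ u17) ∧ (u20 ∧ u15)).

u15

u10 ∨ u18 = u18
u15 ∨ u5 = u15
u18 ∨ u15 = u15
u7 ∧ u17 = u7
u20 ∧ u15 = u12
u7 ∧ u12 = u9
u15 ∨ u9 = u15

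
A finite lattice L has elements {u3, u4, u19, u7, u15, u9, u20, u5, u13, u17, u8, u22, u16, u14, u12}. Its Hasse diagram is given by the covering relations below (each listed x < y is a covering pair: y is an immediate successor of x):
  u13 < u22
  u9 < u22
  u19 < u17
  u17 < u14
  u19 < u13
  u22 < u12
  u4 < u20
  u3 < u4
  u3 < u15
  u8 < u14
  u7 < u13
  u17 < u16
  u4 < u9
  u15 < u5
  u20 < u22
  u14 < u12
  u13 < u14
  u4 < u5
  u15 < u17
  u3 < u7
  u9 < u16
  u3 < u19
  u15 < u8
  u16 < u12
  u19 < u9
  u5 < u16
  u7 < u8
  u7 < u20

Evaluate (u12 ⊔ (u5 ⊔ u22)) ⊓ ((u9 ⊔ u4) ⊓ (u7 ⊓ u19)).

u3

u5 ∨ u22 = u12
u12 ∨ u12 = u12
u9 ∨ u4 = u9
u7 ∧ u19 = u3
u9 ∧ u3 = u3
u12 ∧ u3 = u3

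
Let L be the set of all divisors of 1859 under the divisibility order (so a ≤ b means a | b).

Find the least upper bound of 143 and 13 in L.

In the divisibility order, the join is the least common multiple: lcm(143, 13) = 143.

143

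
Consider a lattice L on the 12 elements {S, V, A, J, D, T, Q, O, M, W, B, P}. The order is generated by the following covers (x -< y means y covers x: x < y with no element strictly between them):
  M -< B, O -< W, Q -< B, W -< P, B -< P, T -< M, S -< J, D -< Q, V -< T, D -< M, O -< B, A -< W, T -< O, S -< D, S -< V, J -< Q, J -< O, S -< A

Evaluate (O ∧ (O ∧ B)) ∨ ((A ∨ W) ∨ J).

W

O ∧ B = O
O ∧ O = O
A ∨ W = W
W ∨ J = W
O ∨ W = W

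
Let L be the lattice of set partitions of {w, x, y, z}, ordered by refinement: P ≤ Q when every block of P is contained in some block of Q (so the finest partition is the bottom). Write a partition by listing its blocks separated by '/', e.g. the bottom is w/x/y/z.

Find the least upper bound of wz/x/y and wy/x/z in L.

The join of wz/x/y and wy/x/z merges any blocks that overlap across the partitions, giving wyz/x.

wyz/x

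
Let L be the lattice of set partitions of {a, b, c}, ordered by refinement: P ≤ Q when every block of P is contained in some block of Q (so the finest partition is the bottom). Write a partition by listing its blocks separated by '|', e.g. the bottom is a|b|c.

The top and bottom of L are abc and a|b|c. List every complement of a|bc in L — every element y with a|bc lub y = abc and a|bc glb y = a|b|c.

Need y with a|bc ∨ y = abc and a|bc ∧ y = a|b|c.
Checking each element gives: ab|c, ac|b.

ab|c, ac|b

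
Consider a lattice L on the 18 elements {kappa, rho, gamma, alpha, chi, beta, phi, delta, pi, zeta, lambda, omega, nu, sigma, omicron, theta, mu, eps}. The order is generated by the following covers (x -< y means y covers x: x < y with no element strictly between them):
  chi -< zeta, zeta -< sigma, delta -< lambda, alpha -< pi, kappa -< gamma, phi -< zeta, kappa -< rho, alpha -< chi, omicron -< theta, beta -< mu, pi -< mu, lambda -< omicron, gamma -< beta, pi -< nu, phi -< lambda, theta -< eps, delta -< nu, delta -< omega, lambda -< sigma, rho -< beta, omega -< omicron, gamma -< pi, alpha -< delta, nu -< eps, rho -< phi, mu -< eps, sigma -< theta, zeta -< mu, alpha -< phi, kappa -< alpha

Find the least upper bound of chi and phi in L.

Common upper bounds of {chi, phi}: eps, mu, sigma, theta, zeta.
The least among these is zeta.

zeta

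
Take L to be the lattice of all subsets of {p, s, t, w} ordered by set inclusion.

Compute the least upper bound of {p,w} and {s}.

Under ⊆, join is union: {p,w} ∪ {s} = {p,s,w}.

{p,s,w}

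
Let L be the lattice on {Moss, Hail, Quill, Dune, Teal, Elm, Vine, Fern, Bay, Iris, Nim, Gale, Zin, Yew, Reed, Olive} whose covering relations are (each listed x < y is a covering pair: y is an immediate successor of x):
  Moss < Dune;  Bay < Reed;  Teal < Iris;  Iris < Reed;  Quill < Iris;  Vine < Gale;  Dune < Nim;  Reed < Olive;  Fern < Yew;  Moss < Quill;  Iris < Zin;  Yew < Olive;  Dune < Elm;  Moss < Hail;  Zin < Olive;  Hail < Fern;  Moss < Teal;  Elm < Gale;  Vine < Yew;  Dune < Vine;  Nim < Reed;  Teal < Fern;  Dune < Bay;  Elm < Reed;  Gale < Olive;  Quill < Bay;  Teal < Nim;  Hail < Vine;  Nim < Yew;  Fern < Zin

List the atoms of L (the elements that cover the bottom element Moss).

The atoms are exactly the elements that cover Moss: Dune, Hail, Quill, Teal.

Dune, Hail, Quill, Teal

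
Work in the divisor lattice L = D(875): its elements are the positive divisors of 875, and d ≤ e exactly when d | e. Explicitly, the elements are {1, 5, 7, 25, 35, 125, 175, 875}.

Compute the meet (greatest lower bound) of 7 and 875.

In the divisibility order, the meet is the greatest common divisor: gcd(7, 875) = 7.

7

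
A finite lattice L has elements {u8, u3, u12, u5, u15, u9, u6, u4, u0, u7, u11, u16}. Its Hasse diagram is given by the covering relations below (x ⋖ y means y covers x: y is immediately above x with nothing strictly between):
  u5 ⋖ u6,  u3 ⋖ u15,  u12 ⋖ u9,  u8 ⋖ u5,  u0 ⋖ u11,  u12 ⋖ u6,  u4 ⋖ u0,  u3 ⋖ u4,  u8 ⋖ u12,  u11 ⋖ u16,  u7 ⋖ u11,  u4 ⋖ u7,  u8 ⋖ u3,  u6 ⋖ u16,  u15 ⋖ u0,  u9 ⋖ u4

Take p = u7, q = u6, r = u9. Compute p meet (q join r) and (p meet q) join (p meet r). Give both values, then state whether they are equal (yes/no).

u7; u9; no

q join r = u16, so p meet (q join r) = u7 meet u16 = u7.
p meet q = u12 and p meet r = u9, so (p meet q) join (p meet r) = u12 join u9 = u9.
Equal: no.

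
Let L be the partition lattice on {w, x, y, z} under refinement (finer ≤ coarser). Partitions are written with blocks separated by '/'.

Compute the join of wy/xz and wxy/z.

The join of wy/xz and wxy/z merges any blocks that overlap across the partitions, giving wxyz.

wxyz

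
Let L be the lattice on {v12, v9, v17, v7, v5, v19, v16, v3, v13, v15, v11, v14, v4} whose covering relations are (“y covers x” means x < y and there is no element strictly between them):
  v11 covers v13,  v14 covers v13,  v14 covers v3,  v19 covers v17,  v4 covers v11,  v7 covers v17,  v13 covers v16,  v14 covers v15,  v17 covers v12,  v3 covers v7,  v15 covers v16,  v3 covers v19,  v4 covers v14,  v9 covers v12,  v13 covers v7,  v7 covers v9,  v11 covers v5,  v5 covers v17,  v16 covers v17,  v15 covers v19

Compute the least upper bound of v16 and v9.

v13

Common upper bounds of {v16, v9}: v11, v13, v14, v4.
The least among these is v13.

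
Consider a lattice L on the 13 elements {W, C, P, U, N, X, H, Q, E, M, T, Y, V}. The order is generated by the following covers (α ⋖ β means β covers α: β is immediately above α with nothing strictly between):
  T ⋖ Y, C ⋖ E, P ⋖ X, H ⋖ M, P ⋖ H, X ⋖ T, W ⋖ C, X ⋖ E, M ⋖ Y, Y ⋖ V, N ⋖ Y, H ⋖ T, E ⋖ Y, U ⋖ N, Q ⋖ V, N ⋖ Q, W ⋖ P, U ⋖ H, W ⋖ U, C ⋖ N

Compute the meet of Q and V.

Q

Common lower bounds of {Q, V}: C, N, Q, U, W.
The greatest among these is Q.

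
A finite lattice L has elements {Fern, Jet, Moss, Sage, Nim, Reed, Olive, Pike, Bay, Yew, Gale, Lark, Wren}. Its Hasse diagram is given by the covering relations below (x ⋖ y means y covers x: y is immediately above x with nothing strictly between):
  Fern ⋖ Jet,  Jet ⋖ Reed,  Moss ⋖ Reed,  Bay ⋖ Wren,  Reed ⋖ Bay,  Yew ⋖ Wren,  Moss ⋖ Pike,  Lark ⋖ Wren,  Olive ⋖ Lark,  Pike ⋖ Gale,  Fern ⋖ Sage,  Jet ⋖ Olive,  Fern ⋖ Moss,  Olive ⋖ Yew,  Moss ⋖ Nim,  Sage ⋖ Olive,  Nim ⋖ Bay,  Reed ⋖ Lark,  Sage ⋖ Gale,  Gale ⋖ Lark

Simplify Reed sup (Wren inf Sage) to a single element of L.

Lark

Wren ∧ Sage = Sage
Reed ∨ Sage = Lark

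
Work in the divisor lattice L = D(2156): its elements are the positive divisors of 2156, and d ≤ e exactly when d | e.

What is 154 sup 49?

1078

Common upper bounds of {154, 49}: 1078, 2156.
The least among these is 1078.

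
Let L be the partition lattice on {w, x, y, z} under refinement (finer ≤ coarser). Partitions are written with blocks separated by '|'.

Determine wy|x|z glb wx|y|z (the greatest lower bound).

w|x|y|z

The meet (common refinement) of wy|x|z and wx|y|z intersects blocks pairwise, giving w|x|y|z.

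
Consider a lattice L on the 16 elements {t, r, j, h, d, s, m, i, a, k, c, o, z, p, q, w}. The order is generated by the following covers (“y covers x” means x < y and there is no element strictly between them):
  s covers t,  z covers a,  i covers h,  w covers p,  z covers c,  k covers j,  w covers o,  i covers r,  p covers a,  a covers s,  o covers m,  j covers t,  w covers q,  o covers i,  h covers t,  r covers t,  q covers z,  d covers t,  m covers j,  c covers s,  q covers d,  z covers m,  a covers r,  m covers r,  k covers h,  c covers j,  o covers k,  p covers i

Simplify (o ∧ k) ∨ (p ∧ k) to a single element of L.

o ∧ k = k
p ∧ k = h
k ∨ h = k

k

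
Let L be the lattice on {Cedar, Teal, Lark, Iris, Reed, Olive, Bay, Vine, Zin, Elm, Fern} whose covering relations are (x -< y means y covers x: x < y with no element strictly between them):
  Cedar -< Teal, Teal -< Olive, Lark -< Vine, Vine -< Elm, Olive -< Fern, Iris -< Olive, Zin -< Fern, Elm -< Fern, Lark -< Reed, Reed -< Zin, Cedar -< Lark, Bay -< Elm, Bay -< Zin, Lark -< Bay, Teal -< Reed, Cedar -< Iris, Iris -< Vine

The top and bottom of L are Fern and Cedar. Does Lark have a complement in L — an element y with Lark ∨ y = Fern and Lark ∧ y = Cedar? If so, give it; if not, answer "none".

Need y with Lark ∨ y = Fern and Lark ∧ y = Cedar.
Checking each element gives: Olive.

Olive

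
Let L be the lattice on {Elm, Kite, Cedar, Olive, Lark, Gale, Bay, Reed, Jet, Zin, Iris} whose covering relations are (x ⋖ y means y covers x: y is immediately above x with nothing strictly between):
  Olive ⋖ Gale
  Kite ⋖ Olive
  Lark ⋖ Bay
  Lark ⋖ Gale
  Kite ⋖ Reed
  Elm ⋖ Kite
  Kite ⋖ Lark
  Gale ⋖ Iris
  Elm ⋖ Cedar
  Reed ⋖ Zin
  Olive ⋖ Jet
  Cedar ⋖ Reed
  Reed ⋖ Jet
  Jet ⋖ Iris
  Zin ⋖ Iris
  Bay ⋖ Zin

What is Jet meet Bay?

Common lower bounds of {Jet, Bay}: Elm, Kite.
The greatest among these is Kite.

Kite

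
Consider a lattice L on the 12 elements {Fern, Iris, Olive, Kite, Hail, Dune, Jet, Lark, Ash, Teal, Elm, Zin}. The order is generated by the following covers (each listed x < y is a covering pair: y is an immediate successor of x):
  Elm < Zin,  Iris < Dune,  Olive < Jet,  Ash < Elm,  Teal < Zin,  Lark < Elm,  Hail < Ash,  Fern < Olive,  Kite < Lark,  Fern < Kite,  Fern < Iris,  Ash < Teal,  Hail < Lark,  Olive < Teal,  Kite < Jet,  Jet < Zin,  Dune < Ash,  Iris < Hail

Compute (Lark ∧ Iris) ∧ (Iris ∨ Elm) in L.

Iris

Lark ∧ Iris = Iris
Iris ∨ Elm = Elm
Iris ∧ Elm = Iris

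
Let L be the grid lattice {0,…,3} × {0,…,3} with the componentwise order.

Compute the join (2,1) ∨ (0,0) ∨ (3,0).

In a product of chains, the join is componentwise max, giving (3,1).

(3,1)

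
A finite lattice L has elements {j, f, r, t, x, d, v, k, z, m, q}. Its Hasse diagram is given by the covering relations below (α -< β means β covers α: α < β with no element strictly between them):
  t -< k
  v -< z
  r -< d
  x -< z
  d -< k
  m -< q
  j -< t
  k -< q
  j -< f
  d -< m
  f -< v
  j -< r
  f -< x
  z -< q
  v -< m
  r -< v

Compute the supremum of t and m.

Common upper bounds of {t, m}: q.
The least among these is q.

q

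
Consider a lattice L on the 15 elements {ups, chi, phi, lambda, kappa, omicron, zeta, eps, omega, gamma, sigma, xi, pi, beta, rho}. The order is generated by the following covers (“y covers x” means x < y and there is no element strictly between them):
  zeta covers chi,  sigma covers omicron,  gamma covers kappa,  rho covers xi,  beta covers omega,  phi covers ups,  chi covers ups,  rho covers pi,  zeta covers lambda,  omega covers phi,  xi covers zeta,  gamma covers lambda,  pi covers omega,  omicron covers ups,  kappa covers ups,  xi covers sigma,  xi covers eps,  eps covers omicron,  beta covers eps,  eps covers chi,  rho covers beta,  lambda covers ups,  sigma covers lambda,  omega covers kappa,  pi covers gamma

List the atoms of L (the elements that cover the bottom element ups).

The atoms are exactly the elements that cover ups: chi, kappa, lambda, omicron, phi.

chi, kappa, lambda, omicron, phi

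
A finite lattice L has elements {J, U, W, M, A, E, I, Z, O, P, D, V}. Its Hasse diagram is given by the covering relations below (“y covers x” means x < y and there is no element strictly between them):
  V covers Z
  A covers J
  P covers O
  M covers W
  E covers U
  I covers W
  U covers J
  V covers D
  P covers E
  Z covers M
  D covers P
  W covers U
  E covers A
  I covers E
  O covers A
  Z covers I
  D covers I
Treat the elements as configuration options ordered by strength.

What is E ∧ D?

E

Common lower bounds of {E, D}: A, E, J, U.
The greatest among these is E.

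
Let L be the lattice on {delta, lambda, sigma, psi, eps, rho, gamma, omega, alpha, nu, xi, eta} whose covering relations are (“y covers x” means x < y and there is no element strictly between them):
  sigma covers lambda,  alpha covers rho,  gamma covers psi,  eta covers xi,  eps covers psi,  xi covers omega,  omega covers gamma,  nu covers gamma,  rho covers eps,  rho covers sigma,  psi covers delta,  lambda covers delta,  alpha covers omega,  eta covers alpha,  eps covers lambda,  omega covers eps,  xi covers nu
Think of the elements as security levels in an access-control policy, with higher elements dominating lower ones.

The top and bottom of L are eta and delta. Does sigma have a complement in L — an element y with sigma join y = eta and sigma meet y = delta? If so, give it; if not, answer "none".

nu

Need y with sigma ∨ y = eta and sigma ∧ y = delta.
Checking each element gives: nu.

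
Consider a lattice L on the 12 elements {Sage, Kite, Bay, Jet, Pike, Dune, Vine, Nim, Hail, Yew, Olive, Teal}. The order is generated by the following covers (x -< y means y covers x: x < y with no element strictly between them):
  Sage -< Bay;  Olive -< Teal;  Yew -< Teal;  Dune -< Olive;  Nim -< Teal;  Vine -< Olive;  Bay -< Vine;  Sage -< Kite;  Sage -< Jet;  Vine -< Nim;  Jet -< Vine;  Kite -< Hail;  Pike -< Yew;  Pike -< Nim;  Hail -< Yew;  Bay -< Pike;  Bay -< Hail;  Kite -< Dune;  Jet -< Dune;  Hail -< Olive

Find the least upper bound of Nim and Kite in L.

Teal

Common upper bounds of {Nim, Kite}: Teal.
The least among these is Teal.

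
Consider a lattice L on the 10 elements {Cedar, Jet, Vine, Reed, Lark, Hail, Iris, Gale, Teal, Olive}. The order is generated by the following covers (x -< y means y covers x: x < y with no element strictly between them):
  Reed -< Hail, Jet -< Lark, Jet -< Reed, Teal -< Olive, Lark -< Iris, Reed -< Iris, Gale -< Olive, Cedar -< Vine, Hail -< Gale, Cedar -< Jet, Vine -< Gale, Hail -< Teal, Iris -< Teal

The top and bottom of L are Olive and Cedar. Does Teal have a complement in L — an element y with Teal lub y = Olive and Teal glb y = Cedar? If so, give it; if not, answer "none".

Vine

Need y with Teal ∨ y = Olive and Teal ∧ y = Cedar.
Checking each element gives: Vine.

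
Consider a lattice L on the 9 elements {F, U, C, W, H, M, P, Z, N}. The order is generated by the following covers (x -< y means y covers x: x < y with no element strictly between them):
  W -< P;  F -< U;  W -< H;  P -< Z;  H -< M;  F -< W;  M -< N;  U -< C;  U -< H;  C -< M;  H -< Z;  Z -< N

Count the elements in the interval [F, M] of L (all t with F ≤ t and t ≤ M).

The interval [F, M] = {C, F, H, M, U, W}, which has 6 elements.

6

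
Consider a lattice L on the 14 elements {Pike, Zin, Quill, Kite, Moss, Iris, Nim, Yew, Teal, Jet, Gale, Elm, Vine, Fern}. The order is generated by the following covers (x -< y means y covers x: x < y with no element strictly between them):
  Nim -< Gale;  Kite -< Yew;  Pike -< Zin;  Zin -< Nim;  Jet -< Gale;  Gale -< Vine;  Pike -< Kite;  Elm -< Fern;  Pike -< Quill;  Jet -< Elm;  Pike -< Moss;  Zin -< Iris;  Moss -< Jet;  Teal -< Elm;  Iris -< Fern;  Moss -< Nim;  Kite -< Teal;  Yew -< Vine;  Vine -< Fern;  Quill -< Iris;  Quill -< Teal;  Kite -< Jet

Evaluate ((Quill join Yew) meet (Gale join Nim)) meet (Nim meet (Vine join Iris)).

Quill ∨ Yew = Fern
Gale ∨ Nim = Gale
Fern ∧ Gale = Gale
Vine ∨ Iris = Fern
Nim ∧ Fern = Nim
Gale ∧ Nim = Nim

Nim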